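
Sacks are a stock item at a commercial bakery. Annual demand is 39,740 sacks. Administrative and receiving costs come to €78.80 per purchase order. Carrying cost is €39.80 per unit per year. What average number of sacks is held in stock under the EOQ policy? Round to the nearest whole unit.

Average inventory ≈ 198 sacks

Q* = √(2DS/H) = √(2 × 39,740 × 78.8 / 39.8) ≈ 396.69.
Average inventory = Q*/2 ≈ 396.69 / 2 = 198.345.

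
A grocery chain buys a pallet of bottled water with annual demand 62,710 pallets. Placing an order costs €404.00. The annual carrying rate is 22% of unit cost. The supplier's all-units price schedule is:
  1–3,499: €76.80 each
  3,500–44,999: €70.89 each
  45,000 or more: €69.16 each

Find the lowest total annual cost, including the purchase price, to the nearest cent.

TC* ≈ €4,480,043.08

Holding cost per unit per year at price C is H = 0.22·C.
Candidates are each tier's EOQ (if it falls in that tier) and each price-break quantity.
EOQ at €76.80 = 1731.7 (feasible in tier 1): TC = 62,710×€76.80 + (62,710/1731.7)×404 + (1731.7/2)×0.22×€76.80 = €4,845,387.44.
EOQ at €70.89 = 1802.5 < 3500, so use break Q=3500: TC = 62,710×€70.89 + (62,710/3500.0)×404 + (3500.0/2)×0.22×€70.89 = €4,480,043.08.
EOQ at €69.16 = 1824.9 < 45000, so use break Q=45000: TC = 62,710×€69.16 + (62,710/45000.0)×404 + (45000.0/2)×0.22×€69.16 = €4,679,928.60.
Lowest total cost among the candidates is at Q = 3500.0.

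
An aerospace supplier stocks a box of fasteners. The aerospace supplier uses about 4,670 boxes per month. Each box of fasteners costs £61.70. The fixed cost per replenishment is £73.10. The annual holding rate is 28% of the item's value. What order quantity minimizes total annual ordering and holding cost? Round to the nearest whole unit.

Annual demand D = 4,670 × 12 = 56,040.
Holding cost H = 0.28 × £61.70 = £17.2760 per unit per year.
EOQ = √(2DS / H) = √(2 × 56,040 × 73.1 / 17.276).
= √(8,193,048 / 17.276) = √474,244.501 ≈ 688.654.

Q* ≈ 689 boxes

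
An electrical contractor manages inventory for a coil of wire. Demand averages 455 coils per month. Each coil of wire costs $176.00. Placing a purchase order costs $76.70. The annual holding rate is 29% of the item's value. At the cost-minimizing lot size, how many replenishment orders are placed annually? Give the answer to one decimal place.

Annual demand D = 455 × 12 = 5,460.
Holding cost H = 0.29 × $176.00 = $51.0400 per unit per year.
EOQ = √(2DS/H) = √(2 × 5,460 × 76.7 / 51.04) ≈ 128.10.
Orders per year = D / Q* = 5,460 / 128.10 ≈ 42.623.

N ≈ 42.6 orders per year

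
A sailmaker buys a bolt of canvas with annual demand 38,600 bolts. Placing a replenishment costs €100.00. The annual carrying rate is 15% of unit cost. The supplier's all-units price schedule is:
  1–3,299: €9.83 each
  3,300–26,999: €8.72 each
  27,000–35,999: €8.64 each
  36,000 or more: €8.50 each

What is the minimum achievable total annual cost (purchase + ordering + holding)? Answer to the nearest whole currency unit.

TC* ≈ €339,920

Holding cost per unit per year at price C is H = 0.15·C.
Evaluate total cost at each tier's feasible EOQ or, if the EOQ is below the tier, at the tier's minimum quantity.
EOQ at €9.83 = 2288.2 (feasible in tier 1): TC = 38,600×€9.83 + (38,600/2288.2)×100 + (2288.2/2)×0.15×€9.83 = €382,811.89.
EOQ at €8.72 = 2429.4 < 3300, so use break Q=3300: TC = 38,600×€8.72 + (38,600/3300.0)×100 + (3300.0/2)×0.15×€8.72 = €339,919.90.
EOQ at €8.64 = 2440.7 < 27000, so use break Q=27000: TC = 38,600×€8.64 + (38,600/27000.0)×100 + (27000.0/2)×0.15×€8.64 = €351,142.96.
EOQ at €8.50 = 2460.7 < 36000, so use break Q=36000: TC = 38,600×€8.50 + (38,600/36000.0)×100 + (36000.0/2)×0.15×€8.50 = €351,157.22.
Lowest total cost among the candidates is at Q = 3300.0.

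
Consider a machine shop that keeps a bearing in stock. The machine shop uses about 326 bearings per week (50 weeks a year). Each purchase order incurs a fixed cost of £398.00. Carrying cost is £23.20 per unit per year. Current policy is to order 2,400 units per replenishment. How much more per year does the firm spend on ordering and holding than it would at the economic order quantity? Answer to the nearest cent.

Annual demand D = 326 × 50 = 16,300.
EOQ = √(2DS/H) = √(2 × 16,300 × 398 / 23.2) ≈ 747.84.
Cost at Q* = (D/Q*)S + (Q*/2)H = √(2DSH) ≈ £17,349.79.
Cost at Q = 2,400: (16,300/2,400)×398 + (2,400/2)×23.2 = £2,703.08 + £27,840.00 = £30,543.08.
Excess = £30,543.08 − £17,349.79 = £13,193.29.

Extra cost ≈ £13,193.29 per year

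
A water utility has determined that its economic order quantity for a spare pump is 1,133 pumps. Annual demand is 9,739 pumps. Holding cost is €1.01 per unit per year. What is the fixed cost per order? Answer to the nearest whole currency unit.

S ≈ €67

The basic EOQ model gives Q* = √(2DS/H); rearrange for the unknown.
From Q* = √(2DS/H): S = Q*²H / (2D) = 1,133² × 1.01 / (2 × 9,739) = 66.5636.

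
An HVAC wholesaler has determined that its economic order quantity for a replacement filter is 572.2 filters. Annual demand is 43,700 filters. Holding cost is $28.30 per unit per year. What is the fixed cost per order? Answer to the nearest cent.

S ≈ $106.02

Squaring Q* = √(2DS/H) gives Q*² = 2DS/H.
From Q* = √(2DS/H): S = Q*²H / (2D) = 572.2² × 28.3 / (2 × 43,700) = 106.0158.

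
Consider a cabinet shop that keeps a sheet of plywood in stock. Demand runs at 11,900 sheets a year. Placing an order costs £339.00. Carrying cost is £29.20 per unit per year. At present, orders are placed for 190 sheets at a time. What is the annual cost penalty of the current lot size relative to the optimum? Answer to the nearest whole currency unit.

Extra cost ≈ £8,657 per year

EOQ = √(2DS/H) = √(2 × 11,900 × 339 / 29.2) ≈ 525.65.
Cost at Q* = (D/Q*)S + (Q*/2)H = √(2DSH) ≈ £15,348.99.
Cost at Q = 190: (11,900/190)×339 + (190/2)×29.2 = £21,232.11 + £2,774.00 = £24,006.11.
Excess = £24,006.11 − £15,348.99 = £8,657.12.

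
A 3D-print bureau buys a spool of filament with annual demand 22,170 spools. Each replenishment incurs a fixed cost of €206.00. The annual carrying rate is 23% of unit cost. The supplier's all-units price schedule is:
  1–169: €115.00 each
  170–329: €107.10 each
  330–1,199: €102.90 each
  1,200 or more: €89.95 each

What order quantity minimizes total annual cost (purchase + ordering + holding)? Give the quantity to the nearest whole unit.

Holding cost per unit per year at price C is H = 0.23·C.
Evaluate total cost at each tier's feasible EOQ or, if the EOQ is below the tier, at the tier's minimum quantity.
Tier 1 (€115.00): EOQ = 587.6 exceeds tier's upper bound 169, so this tier is dominated.
Tier 2 (€107.10): EOQ = 608.9 exceeds tier's upper bound 329, so this tier is dominated.
EOQ at €102.90 = 621.2 (feasible in tier 3): TC = 22,170×€102.90 + (22,170/621.2)×206 + (621.2/2)×0.23×€102.90 = €2,295,995.90.
EOQ at €89.95 = 664.5 < 1200, so use break Q=1200: TC = 22,170×€89.95 + (22,170/1200.0)×206 + (1200.0/2)×0.23×€89.95 = €2,010,410.45.
Lowest total cost is €2,010,410.45 at Q = 1200.0.

Q* ≈ 1,200 spools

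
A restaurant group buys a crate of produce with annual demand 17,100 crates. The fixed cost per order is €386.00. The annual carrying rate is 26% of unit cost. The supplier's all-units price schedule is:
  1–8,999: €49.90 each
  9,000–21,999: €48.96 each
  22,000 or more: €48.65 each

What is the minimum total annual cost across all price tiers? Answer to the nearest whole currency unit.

Holding cost per unit per year at price C is H = 0.26·C.
Candidates are each tier's EOQ (if it falls in that tier) and each price-break quantity.
EOQ at €49.90 = 1008.7 (feasible in tier 1): TC = 17,100×€49.90 + (17,100/1008.7)×386 + (1008.7/2)×0.26×€49.90 = €866,377.11.
EOQ at €48.96 = 1018.4 < 9000, so use break Q=9000: TC = 17,100×€48.96 + (17,100/9000.0)×386 + (9000.0/2)×0.26×€48.96 = €895,232.60.
EOQ at €48.65 = 1021.6 < 22000, so use break Q=22000: TC = 17,100×€48.65 + (17,100/22000.0)×386 + (22000.0/2)×0.26×€48.65 = €971,354.03.
Lowest total cost among the candidates is at Q = 1008.7.

TC* ≈ €866,377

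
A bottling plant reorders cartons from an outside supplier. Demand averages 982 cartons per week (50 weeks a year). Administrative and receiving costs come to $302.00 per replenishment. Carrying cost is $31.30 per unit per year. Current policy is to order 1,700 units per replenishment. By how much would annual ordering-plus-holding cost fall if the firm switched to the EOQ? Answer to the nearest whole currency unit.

Extra cost ≈ $4,860 per year

Annual demand D = 982 × 50 = 49,100.
EOQ = √(2DS/H) = √(2 × 49,100 × 302 / 31.3) ≈ 973.39.
Cost at Q* = (D/Q*)S + (Q*/2)H = √(2DSH) ≈ $30,467.12.
Cost at Q = 1,700: (49,100/1,700)×302 + (1,700/2)×31.3 = $8,722.47 + $26,605.00 = $35,327.47.
Excess = $35,327.47 − $30,467.12 = $4,860.35.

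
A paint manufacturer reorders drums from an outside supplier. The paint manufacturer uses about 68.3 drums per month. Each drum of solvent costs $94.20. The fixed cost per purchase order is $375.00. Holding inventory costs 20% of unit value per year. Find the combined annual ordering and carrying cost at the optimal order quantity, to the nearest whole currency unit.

TC* ≈ $3,403

Annual demand D = 68.3 × 12 = 819.6.
Holding cost H = 0.20 × $94.20 = $18.8400 per unit per year.
Q* = √(2DS/H) = √(2 × 819.6 × 375 / 18.84) ≈ 180.63.
At the optimum the two cost components are equal, so total cost = 2·(Q*/2)H = Q*·H.
Minimum total = √(2DSH) = √(2 × 819.6 × 375 × 18.84) ≈ 3403.079.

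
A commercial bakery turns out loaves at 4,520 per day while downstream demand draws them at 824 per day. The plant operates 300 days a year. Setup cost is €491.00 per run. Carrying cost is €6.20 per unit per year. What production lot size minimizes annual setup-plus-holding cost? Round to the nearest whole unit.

Q* ≈ 6,920 loaves

Annual demand D = 824 × 300 = 247,200.
Production build-up factor (1 − d/p) = 1 − 824/4,520 = 0.8177.
Q* = √(2DS / (H(1 − d/p))) = √(2 × 247,200 × 491 / (6.2 × 0.8177)).
= √(242,750,400 / 5.0697) ≈ 6919.702.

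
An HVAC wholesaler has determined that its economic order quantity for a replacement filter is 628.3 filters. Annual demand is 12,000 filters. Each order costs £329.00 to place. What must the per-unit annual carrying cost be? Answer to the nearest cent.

The basic EOQ model gives Q* = √(2DS/H); rearrange for the unknown.
From Q* = √(2DS/H): H = 2DS / Q*² = 2 × 12,000 × 329 / 628.3² = 20.0020.

H ≈ £20.00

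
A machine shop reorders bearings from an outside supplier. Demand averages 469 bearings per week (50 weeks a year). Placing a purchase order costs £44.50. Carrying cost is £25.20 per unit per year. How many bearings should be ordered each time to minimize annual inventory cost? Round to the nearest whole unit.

Annual demand D = 469 × 50 = 23,450.
EOQ = √(2DS / H) = √(2 × 23,450 × 44.5 / 25.2).
= √(2,087,050 / 25.2) = √82,819.4444 ≈ 287.784.

Q* ≈ 288 bearings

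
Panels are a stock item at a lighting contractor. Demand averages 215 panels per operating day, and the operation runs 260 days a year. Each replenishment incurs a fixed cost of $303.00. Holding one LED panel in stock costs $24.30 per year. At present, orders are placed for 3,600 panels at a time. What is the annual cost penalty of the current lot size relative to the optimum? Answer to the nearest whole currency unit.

Extra cost ≈ $19,754 per year

Annual demand D = 215 × 260 = 55,900.
EOQ = √(2DS/H) = √(2 × 55,900 × 303 / 24.3) ≈ 1180.70.
Cost at Q* = (D/Q*)S + (Q*/2)H = √(2DSH) ≈ $28,690.98.
Cost at Q = 3,600: (55,900/3,600)×303 + (3,600/2)×24.3 = $4,704.92 + $43,740.00 = $48,444.92.
Excess = $48,444.92 − $28,690.98 = $19,753.94.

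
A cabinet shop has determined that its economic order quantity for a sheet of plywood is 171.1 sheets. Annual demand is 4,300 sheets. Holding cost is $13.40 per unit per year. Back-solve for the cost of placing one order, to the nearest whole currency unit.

S ≈ $46

The basic EOQ model gives Q* = √(2DS/H); rearrange for the unknown.
From Q* = √(2DS/H): S = Q*²H / (2D) = 171.1² × 13.4 / (2 × 4,300) = 45.6149.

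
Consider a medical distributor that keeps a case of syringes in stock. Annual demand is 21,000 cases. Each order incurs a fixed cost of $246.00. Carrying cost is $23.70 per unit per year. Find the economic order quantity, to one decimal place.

Q* ≈ 660.3 cases

EOQ = √(2DS / H) = √(2 × 21,000 × 246 / 23.7).
= √(10,332,000 / 23.7) = √435,949.3671 ≈ 660.265.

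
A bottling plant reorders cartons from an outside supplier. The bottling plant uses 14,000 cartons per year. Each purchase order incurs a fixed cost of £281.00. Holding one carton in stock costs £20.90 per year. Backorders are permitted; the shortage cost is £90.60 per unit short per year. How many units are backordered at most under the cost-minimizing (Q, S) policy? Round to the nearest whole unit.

With planned backorders, Q* = √(2DS/H) · √((H+B)/B).
√(2DS/H) = √(2 × 14,000 × 281 / 20.9) = 613.563.
√((H+B)/B) = √((20.9+90.6)/90.6) = 1.1094.
Q* ≈ 680.663.
S* = Q* · H/(H+B) = 680.663 × 20.9/111.5 ≈ 127.586.

S* ≈ 128 cartons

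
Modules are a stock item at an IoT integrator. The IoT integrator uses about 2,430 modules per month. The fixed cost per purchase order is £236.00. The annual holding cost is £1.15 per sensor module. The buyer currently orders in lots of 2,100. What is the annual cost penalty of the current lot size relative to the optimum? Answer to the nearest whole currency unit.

Annual demand D = 2,430 × 12 = 29,160.
EOQ = √(2DS/H) = √(2 × 29,160 × 236 / 1.15) ≈ 3459.52.
Cost at Q* = (D/Q*)S + (Q*/2)H = √(2DSH) ≈ £3,978.45.
Cost at Q = 2,100: (29,160/2,100)×236 + (2,100/2)×1.15 = £3,277.03 + £1,207.50 = £4,484.53.
Excess = £4,484.53 − £3,978.45 = £506.08.

Extra cost ≈ £506 per year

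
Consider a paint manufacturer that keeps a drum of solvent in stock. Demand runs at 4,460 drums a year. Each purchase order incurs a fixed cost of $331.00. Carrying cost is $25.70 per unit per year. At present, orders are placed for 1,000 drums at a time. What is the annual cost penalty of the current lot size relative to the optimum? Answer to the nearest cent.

Extra cost ≈ $5,615.36 per year

EOQ = √(2DS/H) = √(2 × 4,460 × 331 / 25.7) ≈ 338.95.
Cost at Q* = (D/Q*)S + (Q*/2)H = √(2DSH) ≈ $8,710.90.
Cost at Q = 1,000: (4,460/1,000)×331 + (1,000/2)×25.7 = $1,476.26 + $12,850.00 = $14,326.26.
Excess = $14,326.26 − $8,710.90 = $5,615.36.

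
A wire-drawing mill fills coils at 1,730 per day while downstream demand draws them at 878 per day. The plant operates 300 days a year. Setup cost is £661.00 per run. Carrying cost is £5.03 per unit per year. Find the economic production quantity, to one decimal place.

Q* ≈ 11,856.1 coils

Annual demand D = 878 × 300 = 263,400.
Production build-up factor (1 − d/p) = 1 − 878/1,730 = 0.4925.
Q* = √(2DS / (H(1 − d/p))) = √(2 × 263,400 × 661 / (5.03 × 0.4925)).
= √(348,214,800 / 2.4772) ≈ 11856.128.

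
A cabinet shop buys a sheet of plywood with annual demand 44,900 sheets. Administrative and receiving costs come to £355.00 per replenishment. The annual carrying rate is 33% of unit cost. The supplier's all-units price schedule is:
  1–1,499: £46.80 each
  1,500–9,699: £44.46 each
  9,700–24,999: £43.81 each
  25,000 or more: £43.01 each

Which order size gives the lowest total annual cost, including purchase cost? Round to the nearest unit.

Q* ≈ 1,500 sheets

Holding cost per unit per year at price C is H = 0.33·C.
Candidates are each tier's EOQ (if it falls in that tier) and each price-break quantity.
EOQ at £46.80 = 1436.7 (feasible in tier 1): TC = 44,900×£46.80 + (44,900/1436.7)×355 + (1436.7/2)×0.33×£46.80 = £2,123,508.72.
EOQ at £44.46 = 1474.0 < 1500, so use break Q=1500: TC = 44,900×£44.46 + (44,900/1500.0)×355 + (1500.0/2)×0.33×£44.46 = £2,017,884.18.
EOQ at £43.81 = 1484.9 < 9700, so use break Q=9700: TC = 44,900×£43.81 + (44,900/9700.0)×355 + (9700.0/2)×0.33×£43.81 = £2,038,830.15.
EOQ at £43.01 = 1498.7 < 25000, so use break Q=25000: TC = 44,900×£43.01 + (44,900/25000.0)×355 + (25000.0/2)×0.33×£43.01 = £2,109,202.83.
Lowest total cost is £2,017,884.18 at Q = 1500.0.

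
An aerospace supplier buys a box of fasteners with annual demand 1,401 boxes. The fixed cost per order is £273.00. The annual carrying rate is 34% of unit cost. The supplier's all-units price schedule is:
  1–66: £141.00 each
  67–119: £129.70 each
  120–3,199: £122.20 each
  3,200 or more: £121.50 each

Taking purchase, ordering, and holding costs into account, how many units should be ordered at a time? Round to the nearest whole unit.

Q* ≈ 136 boxes

Holding cost per unit per year at price C is H = 0.34·C.
Evaluate total cost at each tier's feasible EOQ or, if the EOQ is below the tier, at the tier's minimum quantity.
Tier 1 (£141.00): EOQ = 126.3 exceeds tier's upper bound 66, so this tier is dominated.
Tier 2 (£129.70): EOQ = 131.7 exceeds tier's upper bound 119, so this tier is dominated.
EOQ at £122.20 = 135.7 (feasible in tier 3): TC = 1,401×£122.20 + (1,401/135.7)×273 + (135.7/2)×0.34×£122.20 = £176,839.75.
EOQ at £121.50 = 136.1 < 3200, so use break Q=3200: TC = 1,401×£121.50 + (1,401/3200.0)×273 + (3200.0/2)×0.34×£121.50 = £236,437.02.
Lowest total cost is £176,839.75 at Q = 135.7.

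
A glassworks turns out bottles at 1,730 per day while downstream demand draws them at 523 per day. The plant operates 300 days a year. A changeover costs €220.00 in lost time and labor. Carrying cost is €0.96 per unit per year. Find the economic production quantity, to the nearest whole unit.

Q* ≈ 10,152 bottles

Annual demand D = 523 × 300 = 156,900.
Production build-up factor (1 − d/p) = 1 − 523/1,730 = 0.6977.
Q* = √(2DS / (H(1 − d/p))) = √(2 × 156,900 × 220 / (0.96 × 0.6977)).
= √(69,036,000 / 0.6698) ≈ 10152.468.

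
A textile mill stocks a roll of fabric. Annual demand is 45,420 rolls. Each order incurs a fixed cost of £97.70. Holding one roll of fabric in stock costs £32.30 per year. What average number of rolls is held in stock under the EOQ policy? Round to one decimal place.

Q* = √(2DS/H) = √(2 × 45,420 × 97.7 / 32.3) ≈ 524.18.
Average inventory = Q*/2 ≈ 524.18 / 2 = 262.092.

Average inventory ≈ 262.1 rolls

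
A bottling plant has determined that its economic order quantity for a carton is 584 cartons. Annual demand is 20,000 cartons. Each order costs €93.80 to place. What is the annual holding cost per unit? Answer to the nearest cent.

H ≈ €11.00

Squaring Q* = √(2DS/H) gives Q*² = 2DS/H.
From Q* = √(2DS/H): H = 2DS / Q*² = 2 × 20,000 × 93.8 / 584² = 11.0011.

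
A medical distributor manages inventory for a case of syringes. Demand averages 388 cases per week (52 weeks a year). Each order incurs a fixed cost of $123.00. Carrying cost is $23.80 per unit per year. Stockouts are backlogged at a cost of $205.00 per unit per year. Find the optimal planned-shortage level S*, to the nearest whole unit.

Annual demand D = 388 × 52 = 20,176.
With planned backorders, Q* = √(2DS/H) · √((H+B)/B).
√(2DS/H) = √(2 × 20,176 × 123 / 23.8) = 456.664.
√((H+B)/B) = √((23.8+205)/205) = 1.0565.
Q* ≈ 482.445.
S* = Q* · H/(H+B) = 482.445 × 23.8/228.8 ≈ 50.184.

S* ≈ 50 cases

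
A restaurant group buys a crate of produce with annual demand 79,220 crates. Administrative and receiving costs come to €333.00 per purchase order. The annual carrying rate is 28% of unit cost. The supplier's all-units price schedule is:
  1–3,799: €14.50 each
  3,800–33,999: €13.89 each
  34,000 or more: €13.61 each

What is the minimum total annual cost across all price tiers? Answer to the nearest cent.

Holding cost per unit per year at price C is H = 0.28·C.
Candidates are each tier's EOQ (if it falls in that tier) and each price-break quantity.
EOQ at €14.50 = 3604.9 (feasible in tier 1): TC = 79,220×€14.50 + (79,220/3604.9)×333 + (3604.9/2)×0.28×€14.50 = €1,163,325.84.
EOQ at €13.89 = 3683.2 < 3800, so use break Q=3800: TC = 79,220×€13.89 + (79,220/3800.0)×333 + (3800.0/2)×0.28×€13.89 = €1,114,697.45.
EOQ at €13.61 = 3720.9 < 34000, so use break Q=34000: TC = 79,220×€13.61 + (79,220/34000.0)×333 + (34000.0/2)×0.28×€13.61 = €1,143,743.69.
Lowest total cost among the candidates is at Q = 3800.0.

TC* ≈ €1,114,697.45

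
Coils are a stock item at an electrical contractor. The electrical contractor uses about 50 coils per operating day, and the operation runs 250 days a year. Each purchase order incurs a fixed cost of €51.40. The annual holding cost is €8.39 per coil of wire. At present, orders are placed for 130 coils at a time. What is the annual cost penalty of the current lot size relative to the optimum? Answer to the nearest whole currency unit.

Annual demand D = 50 × 250 = 12,500.
EOQ = √(2DS/H) = √(2 × 12,500 × 51.4 / 8.39) ≈ 391.35.
Cost at Q* = (D/Q*)S + (Q*/2)H = √(2DSH) ≈ €3,283.47.
Cost at Q = 130: (12,500/130)×51.4 + (130/2)×8.39 = €4,942.31 + €545.35 = €5,487.66.
Excess = €5,487.66 − €3,283.47 = €2,204.19.

Extra cost ≈ €2,204 per year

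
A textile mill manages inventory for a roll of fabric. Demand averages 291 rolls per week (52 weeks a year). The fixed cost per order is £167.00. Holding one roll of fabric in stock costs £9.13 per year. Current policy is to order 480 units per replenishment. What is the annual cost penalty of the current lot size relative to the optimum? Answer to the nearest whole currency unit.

Annual demand D = 291 × 52 = 15,132.
EOQ = √(2DS/H) = √(2 × 15,132 × 167 / 9.13) ≈ 744.02.
Cost at Q* = (D/Q*)S + (Q*/2)H = √(2DSH) ≈ £6,792.92.
Cost at Q = 480: (15,132/480)×167 + (480/2)×9.13 = £5,264.68 + £2,191.20 = £7,455.88.
Excess = £7,455.88 − £6,792.92 = £662.95.

Extra cost ≈ £663 per year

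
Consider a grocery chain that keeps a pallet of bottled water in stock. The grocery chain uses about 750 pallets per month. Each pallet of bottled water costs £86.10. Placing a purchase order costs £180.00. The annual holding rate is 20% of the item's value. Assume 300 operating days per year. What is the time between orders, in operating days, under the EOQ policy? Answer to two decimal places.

T ≈ 14.46 days

Annual demand D = 750 × 12 = 9,000.
Holding cost H = 0.20 × £86.10 = £17.2200 per unit per year.
The optimal lot size = √(2DS/H) = √(2 × 9,000 × 180 / 17.22) ≈ 433.77.
Cycle time = Q*/D × 300 = 433.77 / 9,000 × 300 ≈ 14.459 days.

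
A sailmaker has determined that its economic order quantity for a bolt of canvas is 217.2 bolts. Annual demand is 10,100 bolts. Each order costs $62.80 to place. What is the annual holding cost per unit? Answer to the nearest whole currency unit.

H ≈ $27

The basic EOQ model gives Q* = √(2DS/H); rearrange for the unknown.
From Q* = √(2DS/H): H = 2DS / Q*² = 2 × 10,100 × 62.8 / 217.2² = 26.8900.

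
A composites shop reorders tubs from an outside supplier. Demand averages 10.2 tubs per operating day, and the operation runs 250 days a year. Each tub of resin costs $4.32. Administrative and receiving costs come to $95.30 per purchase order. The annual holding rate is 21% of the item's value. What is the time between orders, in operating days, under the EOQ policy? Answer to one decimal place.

Annual demand D = 10.2 × 250 = 2,550.
Holding cost H = 0.21 × $4.32 = $0.9072 per unit per year.
The optimal lot size = √(2DS/H) = √(2 × 2,550 × 95.3 / 0.9072) ≈ 731.95.
Cycle time = Q*/D × 250 = 731.95 / 2,550 × 250 ≈ 71.760 days.

T ≈ 71.8 days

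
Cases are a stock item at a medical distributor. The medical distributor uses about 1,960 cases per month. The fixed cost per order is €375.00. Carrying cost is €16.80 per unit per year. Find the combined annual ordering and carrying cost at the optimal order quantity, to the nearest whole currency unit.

TC* ≈ €17,215

Annual demand D = 1,960 × 12 = 23,520.
Q* = √(2DS/H) = √(2 × 23,520 × 375 / 16.8) ≈ 1024.70.
At the optimum the two cost components are equal, so total cost = 2·(Q*/2)H = Q*·H.
Minimum total = √(2DSH) = √(2 × 23,520 × 375 × 16.8) ≈ 17214.877.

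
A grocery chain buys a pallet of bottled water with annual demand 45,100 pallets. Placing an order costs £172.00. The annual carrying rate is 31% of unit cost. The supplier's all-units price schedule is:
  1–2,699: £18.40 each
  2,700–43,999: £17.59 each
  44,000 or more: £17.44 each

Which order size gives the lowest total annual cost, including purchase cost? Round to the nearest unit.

Q* ≈ 2,700 pallets

Holding cost per unit per year at price C is H = 0.31·C.
For each price level, check whether its EOQ is feasible; otherwise the best quantity at that price is the breakpoint.
EOQ at £18.40 = 1649.2 (feasible in tier 1): TC = 45,100×£18.40 + (45,100/1649.2)×172 + (1649.2/2)×0.31×£18.40 = £839,247.13.
EOQ at £17.59 = 1686.8 < 2700, so use break Q=2700: TC = 45,100×£17.59 + (45,100/2700.0)×172 + (2700.0/2)×0.31×£17.59 = £803,543.45.
EOQ at £17.44 = 1694.0 < 44000, so use break Q=44000: TC = 45,100×£17.44 + (45,100/44000.0)×172 + (44000.0/2)×0.31×£17.44 = £905,661.10.
Lowest total cost is £803,543.45 at Q = 2700.0.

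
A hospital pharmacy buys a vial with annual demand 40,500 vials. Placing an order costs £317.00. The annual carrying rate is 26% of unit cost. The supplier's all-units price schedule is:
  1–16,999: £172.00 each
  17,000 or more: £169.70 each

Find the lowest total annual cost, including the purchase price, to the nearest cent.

Holding cost per unit per year at price C is H = 0.26·C.
For each price level, check whether its EOQ is feasible; otherwise the best quantity at that price is the breakpoint.
EOQ at £172.00 = 757.7 (feasible in tier 1): TC = 40,500×£172.00 + (40,500/757.7)×317 + (757.7/2)×0.26×£172.00 = £6,999,886.21.
EOQ at £169.70 = 762.9 < 17000, so use break Q=17000: TC = 40,500×£169.70 + (40,500/17000.0)×317 + (17000.0/2)×0.26×£169.70 = £7,248,642.21.
Lowest total cost among the candidates is at Q = 757.7.

TC* ≈ £6,999,886.21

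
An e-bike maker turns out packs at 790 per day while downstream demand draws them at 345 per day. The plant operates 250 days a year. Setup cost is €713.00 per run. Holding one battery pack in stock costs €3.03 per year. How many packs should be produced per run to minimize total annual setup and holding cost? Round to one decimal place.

Annual demand D = 345 × 250 = 86,250.
Production build-up factor (1 − d/p) = 1 − 345/790 = 0.5633.
Q* = √(2DS / (H(1 − d/p))) = √(2 × 86,250 × 713 / (3.03 × 0.5633)).
= √(122,992,500 / 1.7068) ≈ 8488.902.

Q* ≈ 8,488.9 packs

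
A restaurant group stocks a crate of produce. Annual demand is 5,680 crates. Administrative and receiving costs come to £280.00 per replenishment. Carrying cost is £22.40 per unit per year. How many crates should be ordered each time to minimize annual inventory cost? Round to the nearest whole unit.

EOQ = √(2DS / H) = √(2 × 5,680 × 280 / 22.4).
= √(3,180,800 / 22.4) = √142,000 ≈ 376.829.

Q* ≈ 377 crates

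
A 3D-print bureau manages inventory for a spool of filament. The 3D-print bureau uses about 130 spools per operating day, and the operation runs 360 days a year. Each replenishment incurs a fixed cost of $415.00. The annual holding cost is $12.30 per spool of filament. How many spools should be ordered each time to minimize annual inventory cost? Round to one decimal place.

Annual demand D = 130 × 360 = 46,800.
EOQ = √(2DS / H) = √(2 × 46,800 × 415 / 12.3).
= √(38,844,000 / 12.3) = √3,158,048.7805 ≈ 1777.090.

Q* ≈ 1,777.1 spools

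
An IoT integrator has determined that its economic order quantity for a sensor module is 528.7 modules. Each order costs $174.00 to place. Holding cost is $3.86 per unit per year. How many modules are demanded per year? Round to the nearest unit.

Invert the EOQ relation Q*² = 2DS/H.
From Q* = √(2DS/H): D = Q*²H / (2S) = 528.7² × 3.86 / (2 × 174) = 3100.464.

D ≈ 3,100 modules per year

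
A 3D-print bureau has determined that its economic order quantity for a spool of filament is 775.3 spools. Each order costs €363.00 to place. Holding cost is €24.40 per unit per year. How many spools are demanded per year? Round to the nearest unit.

D ≈ 20,202 spools per year

The basic EOQ model gives Q* = √(2DS/H); rearrange for the unknown.
From Q* = √(2DS/H): D = Q*²H / (2S) = 775.3² × 24.4 / (2 × 363) = 20201.926.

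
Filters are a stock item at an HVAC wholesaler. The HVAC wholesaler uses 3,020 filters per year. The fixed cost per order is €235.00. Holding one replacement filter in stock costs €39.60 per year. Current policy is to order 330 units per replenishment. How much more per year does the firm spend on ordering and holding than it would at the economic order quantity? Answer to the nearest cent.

Extra cost ≈ €1,187.39 per year

EOQ = √(2DS/H) = √(2 × 3,020 × 235 / 39.6) ≈ 189.32.
Cost at Q* = (D/Q*)S + (Q*/2)H = √(2DSH) ≈ €7,497.22.
Cost at Q = 330: (3,020/330)×235 + (330/2)×39.6 = €2,150.61 + €6,534.00 = €8,684.61.
Excess = €8,684.61 − €7,497.22 = €1,187.39.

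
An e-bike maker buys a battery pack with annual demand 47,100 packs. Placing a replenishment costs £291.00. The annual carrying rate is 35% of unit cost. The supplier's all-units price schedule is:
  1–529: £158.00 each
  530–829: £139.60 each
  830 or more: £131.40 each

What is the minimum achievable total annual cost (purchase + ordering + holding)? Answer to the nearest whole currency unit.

TC* ≈ £6,224,539

Holding cost per unit per year at price C is H = 0.35·C.
Candidates are each tier's EOQ (if it falls in that tier) and each price-break quantity.
Tier 1 (£158.00): EOQ = 704.1 exceeds tier's upper bound 529, so this tier is dominated.
EOQ at £139.60 = 749.0 (feasible in tier 2): TC = 47,100×£139.60 + (47,100/749.0)×291 + (749.0/2)×0.35×£139.60 = £6,611,757.27.
EOQ at £131.40 = 772.0 < 830, so use break Q=830: TC = 47,100×£131.40 + (47,100/830.0)×291 + (830.0/2)×0.35×£131.40 = £6,224,539.22.
Lowest total cost among the candidates is at Q = 830.0.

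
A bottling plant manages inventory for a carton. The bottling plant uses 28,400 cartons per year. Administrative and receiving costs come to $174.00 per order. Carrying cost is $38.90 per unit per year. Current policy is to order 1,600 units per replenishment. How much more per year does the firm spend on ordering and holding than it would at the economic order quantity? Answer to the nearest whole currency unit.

EOQ = √(2DS/H) = √(2 × 28,400 × 174 / 38.9) ≈ 504.05.
Cost at Q* = (D/Q*)S + (Q*/2)H = √(2DSH) ≈ $19,607.56.
Cost at Q = 1,600: (28,400/1,600)×174 + (1,600/2)×38.9 = $3,088.50 + $31,120.00 = $34,208.50.
Excess = $34,208.50 − $19,607.56 = $14,600.94.

Extra cost ≈ $14,601 per year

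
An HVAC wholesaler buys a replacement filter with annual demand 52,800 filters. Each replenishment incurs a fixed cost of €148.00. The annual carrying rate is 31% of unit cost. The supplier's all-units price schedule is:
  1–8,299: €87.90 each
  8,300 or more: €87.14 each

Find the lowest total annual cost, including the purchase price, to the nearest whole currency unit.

TC* ≈ €4,661,757

Holding cost per unit per year at price C is H = 0.31·C.
Candidates are each tier's EOQ (if it falls in that tier) and each price-break quantity.
EOQ at €87.90 = 757.3 (feasible in tier 1): TC = 52,800×€87.90 + (52,800/757.3)×148 + (757.3/2)×0.31×€87.90 = €4,661,756.60.
EOQ at €87.14 = 760.6 < 8300, so use break Q=8300: TC = 52,800×€87.14 + (52,800/8300.0)×148 + (8300.0/2)×0.31×€87.14 = €4,714,039.10.
Lowest total cost among the candidates is at Q = 757.3.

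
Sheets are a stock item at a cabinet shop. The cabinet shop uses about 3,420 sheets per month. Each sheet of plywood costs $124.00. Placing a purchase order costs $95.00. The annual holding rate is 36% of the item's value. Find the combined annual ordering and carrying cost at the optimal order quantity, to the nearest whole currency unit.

Annual demand D = 3,420 × 12 = 41,040.
Holding cost H = 0.36 × $124.00 = $44.6400 per unit per year.
EOQ = √(2DS/H) = √(2 × 41,040 × 95 / 44.64) ≈ 417.94.
At the optimum the two cost components are equal, so total cost = 2·(Q*/2)H = Q*·H.
Minimum total = √(2DSH) = √(2 × 41,040 × 95 × 44.64) ≈ 18657.033.

TC* ≈ $18,657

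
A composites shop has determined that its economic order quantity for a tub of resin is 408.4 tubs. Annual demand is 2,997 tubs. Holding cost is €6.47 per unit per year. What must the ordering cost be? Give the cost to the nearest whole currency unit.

Squaring Q* = √(2DS/H) gives Q*² = 2DS/H.
From Q* = √(2DS/H): S = Q*²H / (2D) = 408.4² × 6.47 / (2 × 2,997) = 180.0359.

S ≈ €180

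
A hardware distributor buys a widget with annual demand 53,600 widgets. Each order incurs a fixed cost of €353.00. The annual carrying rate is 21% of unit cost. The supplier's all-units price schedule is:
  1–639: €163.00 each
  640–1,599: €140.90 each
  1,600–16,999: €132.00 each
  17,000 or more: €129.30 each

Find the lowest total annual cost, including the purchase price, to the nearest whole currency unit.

TC* ≈ €7,109,202

Holding cost per unit per year at price C is H = 0.21·C.
For each price level, check whether its EOQ is feasible; otherwise the best quantity at that price is the breakpoint.
Tier 1 (€163.00): EOQ = 1051.4 exceeds tier's upper bound 639, so this tier is dominated.
EOQ at €140.90 = 1130.9 (feasible in tier 2): TC = 53,600×€140.90 + (53,600/1130.9)×353 + (1130.9/2)×0.21×€140.90 = €7,585,701.85.
EOQ at €132.00 = 1168.4 < 1600, so use break Q=1600: TC = 53,600×€132.00 + (53,600/1600.0)×353 + (1600.0/2)×0.21×€132.00 = €7,109,201.50.
EOQ at €129.30 = 1180.5 < 17000, so use break Q=17000: TC = 53,600×€129.30 + (53,600/17000.0)×353 + (17000.0/2)×0.21×€129.30 = €7,162,393.49.
Lowest total cost among the candidates is at Q = 1600.0.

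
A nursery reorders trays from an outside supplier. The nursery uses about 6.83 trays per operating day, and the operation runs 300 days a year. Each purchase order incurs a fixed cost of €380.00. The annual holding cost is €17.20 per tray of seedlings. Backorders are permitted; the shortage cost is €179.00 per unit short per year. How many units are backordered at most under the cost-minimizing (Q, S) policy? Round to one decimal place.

Annual demand D = 6.83 × 300 = 2,049.
With planned backorders, Q* = √(2DS/H) · √((H+B)/B).
√(2DS/H) = √(2 × 2,049 × 380 / 17.2) = 300.894.
√((H+B)/B) = √((17.2+179)/179) = 1.0469.
Q* ≈ 315.019.
S* = Q* · H/(H+B) = 315.019 × 17.2/196.2 ≈ 27.616.

S* ≈ 27.6 trays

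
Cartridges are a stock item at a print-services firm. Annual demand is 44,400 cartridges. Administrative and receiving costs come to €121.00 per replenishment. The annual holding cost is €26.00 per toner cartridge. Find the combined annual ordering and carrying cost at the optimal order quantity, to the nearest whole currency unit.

Q* = √(2DS/H) = √(2 × 44,400 × 121 / 26) ≈ 642.85.
At the optimum the two cost components are equal, so total cost = 2·(Q*/2)H = Q*·H.
Minimum total = √(2DSH) = √(2 × 44,400 × 121 × 26) ≈ 16714.210.

TC* ≈ €16,714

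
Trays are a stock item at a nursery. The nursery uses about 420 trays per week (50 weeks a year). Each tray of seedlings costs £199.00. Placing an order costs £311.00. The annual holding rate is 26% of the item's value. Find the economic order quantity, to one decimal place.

Annual demand D = 420 × 50 = 21,000.
Holding cost H = 0.26 × £199.00 = £51.7400 per unit per year.
EOQ = √(2DS / H) = √(2 × 21,000 × 311 / 51.74).
= √(13,062,000 / 51.74) = √252,454.5806 ≈ 502.449.

Q* ≈ 502.4 trays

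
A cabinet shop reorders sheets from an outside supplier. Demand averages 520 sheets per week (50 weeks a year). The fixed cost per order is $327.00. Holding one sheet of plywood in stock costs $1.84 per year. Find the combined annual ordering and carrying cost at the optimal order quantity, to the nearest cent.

TC* ≈ $5,593.51

Annual demand D = 520 × 50 = 26,000.
The optimal lot size = √(2DS/H) = √(2 × 26,000 × 327 / 1.84) ≈ 3039.95.
At the optimum the two cost components are equal, so total cost = 2·(Q*/2)H = Q*·H.
Minimum total = √(2DSH) = √(2 × 26,000 × 327 × 1.84) ≈ 5593.511.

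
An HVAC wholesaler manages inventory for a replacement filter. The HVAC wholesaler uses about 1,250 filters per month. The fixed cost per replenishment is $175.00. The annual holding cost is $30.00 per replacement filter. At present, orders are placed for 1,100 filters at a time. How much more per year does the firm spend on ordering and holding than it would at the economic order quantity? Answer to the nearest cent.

Annual demand D = 1,250 × 12 = 15,000.
EOQ = √(2DS/H) = √(2 × 15,000 × 175 / 30) ≈ 418.33.
Cost at Q* = (D/Q*)S + (Q*/2)H = √(2DSH) ≈ $12,549.90.
Cost at Q = 1,100: (15,000/1,100)×175 + (1,100/2)×30 = $2,386.36 + $16,500.00 = $18,886.36.
Excess = $18,886.36 − $12,549.90 = $6,336.46.

Extra cost ≈ $6,336.46 per year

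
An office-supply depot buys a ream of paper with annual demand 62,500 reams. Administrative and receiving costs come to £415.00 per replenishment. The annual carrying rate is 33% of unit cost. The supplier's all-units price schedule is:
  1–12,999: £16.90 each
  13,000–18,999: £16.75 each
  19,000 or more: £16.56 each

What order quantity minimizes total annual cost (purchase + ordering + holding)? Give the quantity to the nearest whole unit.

Holding cost per unit per year at price C is H = 0.33·C.
Candidates are each tier's EOQ (if it falls in that tier) and each price-break quantity.
EOQ at £16.90 = 3049.9 (feasible in tier 1): TC = 62,500×£16.90 + (62,500/3049.9)×415 + (3049.9/2)×0.33×£16.90 = £1,073,259.02.
EOQ at £16.75 = 3063.5 < 13000, so use break Q=13000: TC = 62,500×£16.75 + (62,500/13000.0)×415 + (13000.0/2)×0.33×£16.75 = £1,084,798.94.
EOQ at £16.56 = 3081.0 < 19000, so use break Q=19000: TC = 62,500×£16.56 + (62,500/19000.0)×415 + (19000.0/2)×0.33×£16.56 = £1,088,280.73.
Lowest total cost is £1,073,259.02 at Q = 3049.9.

Q* ≈ 3,050 reams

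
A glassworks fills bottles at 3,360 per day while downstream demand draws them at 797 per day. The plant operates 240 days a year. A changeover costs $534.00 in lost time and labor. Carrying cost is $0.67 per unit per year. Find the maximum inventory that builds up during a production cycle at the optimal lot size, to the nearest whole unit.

I_max ≈ 15,251 bottles

Annual demand D = 797 × 240 = 191,280.
Production build-up factor (1 − d/p) = 1 − 797/3,360 = 0.7628.
Q* = √(2DS / (H(1 − d/p))) = √(2 × 191,280 × 534 / (0.67 × 0.7628)).
= √(204,287,040 / 0.5111) ≈ 19993.017.
Maximum inventory = Q*(1 − d/p) = 19993.017 × 0.7628 ≈ 15250.626.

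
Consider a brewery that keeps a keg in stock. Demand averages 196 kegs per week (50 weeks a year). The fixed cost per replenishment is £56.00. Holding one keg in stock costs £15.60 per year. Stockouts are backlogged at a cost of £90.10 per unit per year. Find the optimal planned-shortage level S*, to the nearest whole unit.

Annual demand D = 196 × 50 = 9,800.
With planned backorders, Q* = √(2DS/H) · √((H+B)/B).
√(2DS/H) = √(2 × 9,800 × 56 / 15.6) = 265.253.
√((H+B)/B) = √((15.6+90.1)/90.1) = 1.0831.
Q* ≈ 287.299.
S* = Q* · H/(H+B) = 287.299 × 15.6/105.7 ≈ 42.402.

S* ≈ 42 kegs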